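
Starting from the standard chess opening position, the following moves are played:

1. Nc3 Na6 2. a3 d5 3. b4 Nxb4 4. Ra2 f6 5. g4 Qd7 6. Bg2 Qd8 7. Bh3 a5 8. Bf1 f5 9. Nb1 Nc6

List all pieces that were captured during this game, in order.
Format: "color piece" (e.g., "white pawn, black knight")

Tracking captures:
  Nxb4: captured white pawn

white pawn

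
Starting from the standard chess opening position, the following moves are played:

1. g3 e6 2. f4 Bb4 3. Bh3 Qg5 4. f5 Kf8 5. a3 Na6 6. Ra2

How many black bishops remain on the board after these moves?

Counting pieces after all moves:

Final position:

  a b c d e f g h
  ─────────────────
8│♜ · ♝ · · ♚ ♞ ♜│8
7│♟ ♟ ♟ ♟ · ♟ ♟ ♟│7
6│♞ · · · ♟ · · ·│6
5│· · · · · ♙ ♛ ·│5
4│· ♝ · · · · · ·│4
3│♙ · · · · · ♙ ♗│3
2│♖ ♙ ♙ ♙ ♙ · · ♙│2
1│· ♘ ♗ ♕ ♔ · ♘ ♖│1
  ─────────────────
  a b c d e f g h


2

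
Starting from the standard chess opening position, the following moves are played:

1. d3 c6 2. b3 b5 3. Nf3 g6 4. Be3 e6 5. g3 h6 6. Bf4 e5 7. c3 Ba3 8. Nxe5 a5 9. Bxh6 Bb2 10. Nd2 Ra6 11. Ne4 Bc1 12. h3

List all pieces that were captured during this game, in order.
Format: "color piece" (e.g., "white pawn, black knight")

Tracking captures:
  Nxe5: captured black pawn
  Bxh6: captured black pawn

black pawn, black pawn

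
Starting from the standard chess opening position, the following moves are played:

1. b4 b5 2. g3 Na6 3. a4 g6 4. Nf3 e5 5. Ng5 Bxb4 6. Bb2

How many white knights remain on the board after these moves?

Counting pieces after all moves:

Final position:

  a b c d e f g h
  ─────────────────
8│♜ · ♝ ♛ ♚ · ♞ ♜│8
7│♟ · ♟ ♟ · ♟ · ♟│7
6│♞ · · · · · ♟ ·│6
5│· ♟ · · ♟ · ♘ ·│5
4│♙ ♝ · · · · · ·│4
3│· · · · · · ♙ ·│3
2│· ♗ ♙ ♙ ♙ ♙ · ♙│2
1│♖ ♘ · ♕ ♔ ♗ · ♖│1
  ─────────────────
  a b c d e f g h


2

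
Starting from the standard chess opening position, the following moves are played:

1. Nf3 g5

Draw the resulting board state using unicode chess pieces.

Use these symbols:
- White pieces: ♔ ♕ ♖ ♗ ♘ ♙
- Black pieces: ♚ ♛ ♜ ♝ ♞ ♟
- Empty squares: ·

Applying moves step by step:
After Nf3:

♜ ♞ ♝ ♛ ♚ ♝ ♞ ♜
♟ ♟ ♟ ♟ ♟ ♟ ♟ ♟
· · · · · · · ·
· · · · · · · ·
· · · · · · · ·
· · · · · ♘ · ·
♙ ♙ ♙ ♙ ♙ ♙ ♙ ♙
♖ ♘ ♗ ♕ ♔ ♗ · ♖


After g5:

♜ ♞ ♝ ♛ ♚ ♝ ♞ ♜
♟ ♟ ♟ ♟ ♟ ♟ · ♟
· · · · · · · ·
· · · · · · ♟ ·
· · · · · · · ·
· · · · · ♘ · ·
♙ ♙ ♙ ♙ ♙ ♙ ♙ ♙
♖ ♘ ♗ ♕ ♔ ♗ · ♖



  a b c d e f g h
  ─────────────────
8│♜ ♞ ♝ ♛ ♚ ♝ ♞ ♜│8
7│♟ ♟ ♟ ♟ ♟ ♟ · ♟│7
6│· · · · · · · ·│6
5│· · · · · · ♟ ·│5
4│· · · · · · · ·│4
3│· · · · · ♘ · ·│3
2│♙ ♙ ♙ ♙ ♙ ♙ ♙ ♙│2
1│♖ ♘ ♗ ♕ ♔ ♗ · ♖│1
  ─────────────────
  a b c d e f g h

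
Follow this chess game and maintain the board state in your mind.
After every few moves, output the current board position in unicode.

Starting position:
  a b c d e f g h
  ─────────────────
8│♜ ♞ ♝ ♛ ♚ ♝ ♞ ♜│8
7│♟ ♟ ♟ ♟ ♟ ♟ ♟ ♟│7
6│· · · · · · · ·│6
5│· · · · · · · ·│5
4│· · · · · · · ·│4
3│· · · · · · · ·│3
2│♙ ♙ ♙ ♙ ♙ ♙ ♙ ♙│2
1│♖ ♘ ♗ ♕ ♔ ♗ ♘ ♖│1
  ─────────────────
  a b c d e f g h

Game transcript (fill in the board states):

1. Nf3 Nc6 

  a b c d e f g h
  ─────────────────
8│♜ · ♝ ♛ ♚ ♝ ♞ ♜│8
7│♟ ♟ ♟ ♟ ♟ ♟ ♟ ♟│7
6│· · ♞ · · · · ·│6
5│· · · · · · · ·│5
4│· · · · · · · ·│4
3│· · · · · ♘ · ·│3
2│♙ ♙ ♙ ♙ ♙ ♙ ♙ ♙│2
1│♖ ♘ ♗ ♕ ♔ ♗ · ♖│1
  ─────────────────
  a b c d e f g h

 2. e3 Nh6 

  a b c d e f g h
  ─────────────────
8│♜ · ♝ ♛ ♚ ♝ · ♜│8
7│♟ ♟ ♟ ♟ ♟ ♟ ♟ ♟│7
6│· · ♞ · · · · ♞│6
5│· · · · · · · ·│5
4│· · · · · · · ·│4
3│· · · · ♙ ♘ · ·│3
2│♙ ♙ ♙ ♙ · ♙ ♙ ♙│2
1│♖ ♘ ♗ ♕ ♔ ♗ · ♖│1
  ─────────────────
  a b c d e f g h

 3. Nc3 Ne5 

  a b c d e f g h
  ─────────────────
8│♜ · ♝ ♛ ♚ ♝ · ♜│8
7│♟ ♟ ♟ ♟ ♟ ♟ ♟ ♟│7
6│· · · · · · · ♞│6
5│· · · · ♞ · · ·│5
4│· · · · · · · ·│4
3│· · ♘ · ♙ ♘ · ·│3
2│♙ ♙ ♙ ♙ · ♙ ♙ ♙│2
1│♖ · ♗ ♕ ♔ ♗ · ♖│1
  ─────────────────
  a b c d e f g h



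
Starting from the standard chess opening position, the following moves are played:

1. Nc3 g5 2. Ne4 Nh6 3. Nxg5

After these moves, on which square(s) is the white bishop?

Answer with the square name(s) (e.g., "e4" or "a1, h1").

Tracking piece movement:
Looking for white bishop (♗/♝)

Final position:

  a b c d e f g h
  ─────────────────
8│♜ ♞ ♝ ♛ ♚ ♝ · ♜│8
7│♟ ♟ ♟ ♟ ♟ ♟ · ♟│7
6│· · · · · · · ♞│6
5│· · · · · · ♘ ·│5
4│· · · · · · · ·│4
3│· · · · · · · ·│3
2│♙ ♙ ♙ ♙ ♙ ♙ ♙ ♙│2
1│♖ · ♗ ♕ ♔ ♗ ♘ ♖│1
  ─────────────────
  a b c d e f g h


c1, f1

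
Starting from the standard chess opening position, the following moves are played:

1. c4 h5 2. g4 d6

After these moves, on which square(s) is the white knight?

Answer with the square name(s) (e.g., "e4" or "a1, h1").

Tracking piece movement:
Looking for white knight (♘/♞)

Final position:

  a b c d e f g h
  ─────────────────
8│♜ ♞ ♝ ♛ ♚ ♝ ♞ ♜│8
7│♟ ♟ ♟ · ♟ ♟ ♟ ·│7
6│· · · ♟ · · · ·│6
5│· · · · · · · ♟│5
4│· · ♙ · · · ♙ ·│4
3│· · · · · · · ·│3
2│♙ ♙ · ♙ ♙ ♙ · ♙│2
1│♖ ♘ ♗ ♕ ♔ ♗ ♘ ♖│1
  ─────────────────
  a b c d e f g h


b1, g1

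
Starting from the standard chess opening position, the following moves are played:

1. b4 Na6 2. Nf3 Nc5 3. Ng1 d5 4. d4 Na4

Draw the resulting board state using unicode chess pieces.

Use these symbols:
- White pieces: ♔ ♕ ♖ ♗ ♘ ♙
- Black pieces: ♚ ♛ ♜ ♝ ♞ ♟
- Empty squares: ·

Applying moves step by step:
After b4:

♜ ♞ ♝ ♛ ♚ ♝ ♞ ♜
♟ ♟ ♟ ♟ ♟ ♟ ♟ ♟
· · · · · · · ·
· · · · · · · ·
· ♙ · · · · · ·
· · · · · · · ·
♙ · ♙ ♙ ♙ ♙ ♙ ♙
♖ ♘ ♗ ♕ ♔ ♗ ♘ ♖


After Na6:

♜ · ♝ ♛ ♚ ♝ ♞ ♜
♟ ♟ ♟ ♟ ♟ ♟ ♟ ♟
♞ · · · · · · ·
· · · · · · · ·
· ♙ · · · · · ·
· · · · · · · ·
♙ · ♙ ♙ ♙ ♙ ♙ ♙
♖ ♘ ♗ ♕ ♔ ♗ ♘ ♖


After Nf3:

♜ · ♝ ♛ ♚ ♝ ♞ ♜
♟ ♟ ♟ ♟ ♟ ♟ ♟ ♟
♞ · · · · · · ·
· · · · · · · ·
· ♙ · · · · · ·
· · · · · ♘ · ·
♙ · ♙ ♙ ♙ ♙ ♙ ♙
♖ ♘ ♗ ♕ ♔ ♗ · ♖


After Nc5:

♜ · ♝ ♛ ♚ ♝ ♞ ♜
♟ ♟ ♟ ♟ ♟ ♟ ♟ ♟
· · · · · · · ·
· · ♞ · · · · ·
· ♙ · · · · · ·
· · · · · ♘ · ·
♙ · ♙ ♙ ♙ ♙ ♙ ♙
♖ ♘ ♗ ♕ ♔ ♗ · ♖


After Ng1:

♜ · ♝ ♛ ♚ ♝ ♞ ♜
♟ ♟ ♟ ♟ ♟ ♟ ♟ ♟
· · · · · · · ·
· · ♞ · · · · ·
· ♙ · · · · · ·
· · · · · · · ·
♙ · ♙ ♙ ♙ ♙ ♙ ♙
♖ ♘ ♗ ♕ ♔ ♗ ♘ ♖


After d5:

♜ · ♝ ♛ ♚ ♝ ♞ ♜
♟ ♟ ♟ · ♟ ♟ ♟ ♟
· · · · · · · ·
· · ♞ ♟ · · · ·
· ♙ · · · · · ·
· · · · · · · ·
♙ · ♙ ♙ ♙ ♙ ♙ ♙
♖ ♘ ♗ ♕ ♔ ♗ ♘ ♖


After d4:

♜ · ♝ ♛ ♚ ♝ ♞ ♜
♟ ♟ ♟ · ♟ ♟ ♟ ♟
· · · · · · · ·
· · ♞ ♟ · · · ·
· ♙ · ♙ · · · ·
· · · · · · · ·
♙ · ♙ · ♙ ♙ ♙ ♙
♖ ♘ ♗ ♕ ♔ ♗ ♘ ♖


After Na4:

♜ · ♝ ♛ ♚ ♝ ♞ ♜
♟ ♟ ♟ · ♟ ♟ ♟ ♟
· · · · · · · ·
· · · ♟ · · · ·
♞ ♙ · ♙ · · · ·
· · · · · · · ·
♙ · ♙ · ♙ ♙ ♙ ♙
♖ ♘ ♗ ♕ ♔ ♗ ♘ ♖



  a b c d e f g h
  ─────────────────
8│♜ · ♝ ♛ ♚ ♝ ♞ ♜│8
7│♟ ♟ ♟ · ♟ ♟ ♟ ♟│7
6│· · · · · · · ·│6
5│· · · ♟ · · · ·│5
4│♞ ♙ · ♙ · · · ·│4
3│· · · · · · · ·│3
2│♙ · ♙ · ♙ ♙ ♙ ♙│2
1│♖ ♘ ♗ ♕ ♔ ♗ ♘ ♖│1
  ─────────────────
  a b c d e f g h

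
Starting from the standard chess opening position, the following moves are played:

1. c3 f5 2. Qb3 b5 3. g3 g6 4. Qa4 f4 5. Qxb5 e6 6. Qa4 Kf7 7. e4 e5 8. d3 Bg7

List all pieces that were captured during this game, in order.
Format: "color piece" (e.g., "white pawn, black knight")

Tracking captures:
  Qxb5: captured black pawn

black pawn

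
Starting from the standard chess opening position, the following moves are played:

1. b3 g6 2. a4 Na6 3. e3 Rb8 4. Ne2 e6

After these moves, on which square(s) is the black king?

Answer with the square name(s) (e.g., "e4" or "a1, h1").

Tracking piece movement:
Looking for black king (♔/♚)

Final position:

  a b c d e f g h
  ─────────────────
8│· ♜ ♝ ♛ ♚ ♝ ♞ ♜│8
7│♟ ♟ ♟ ♟ · ♟ · ♟│7
6│♞ · · · ♟ · ♟ ·│6
5│· · · · · · · ·│5
4│♙ · · · · · · ·│4
3│· ♙ · · ♙ · · ·│3
2│· · ♙ ♙ ♘ ♙ ♙ ♙│2
1│♖ ♘ ♗ ♕ ♔ ♗ · ♖│1
  ─────────────────
  a b c d e f g h


e8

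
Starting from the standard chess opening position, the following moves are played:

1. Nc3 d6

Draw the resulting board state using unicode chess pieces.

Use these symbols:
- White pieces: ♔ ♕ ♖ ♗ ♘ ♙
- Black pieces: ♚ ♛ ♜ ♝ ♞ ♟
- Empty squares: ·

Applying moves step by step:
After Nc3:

♜ ♞ ♝ ♛ ♚ ♝ ♞ ♜
♟ ♟ ♟ ♟ ♟ ♟ ♟ ♟
· · · · · · · ·
· · · · · · · ·
· · · · · · · ·
· · ♘ · · · · ·
♙ ♙ ♙ ♙ ♙ ♙ ♙ ♙
♖ · ♗ ♕ ♔ ♗ ♘ ♖


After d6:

♜ ♞ ♝ ♛ ♚ ♝ ♞ ♜
♟ ♟ ♟ · ♟ ♟ ♟ ♟
· · · ♟ · · · ·
· · · · · · · ·
· · · · · · · ·
· · ♘ · · · · ·
♙ ♙ ♙ ♙ ♙ ♙ ♙ ♙
♖ · ♗ ♕ ♔ ♗ ♘ ♖



  a b c d e f g h
  ─────────────────
8│♜ ♞ ♝ ♛ ♚ ♝ ♞ ♜│8
7│♟ ♟ ♟ · ♟ ♟ ♟ ♟│7
6│· · · ♟ · · · ·│6
5│· · · · · · · ·│5
4│· · · · · · · ·│4
3│· · ♘ · · · · ·│3
2│♙ ♙ ♙ ♙ ♙ ♙ ♙ ♙│2
1│♖ · ♗ ♕ ♔ ♗ ♘ ♖│1
  ─────────────────
  a b c d e f g h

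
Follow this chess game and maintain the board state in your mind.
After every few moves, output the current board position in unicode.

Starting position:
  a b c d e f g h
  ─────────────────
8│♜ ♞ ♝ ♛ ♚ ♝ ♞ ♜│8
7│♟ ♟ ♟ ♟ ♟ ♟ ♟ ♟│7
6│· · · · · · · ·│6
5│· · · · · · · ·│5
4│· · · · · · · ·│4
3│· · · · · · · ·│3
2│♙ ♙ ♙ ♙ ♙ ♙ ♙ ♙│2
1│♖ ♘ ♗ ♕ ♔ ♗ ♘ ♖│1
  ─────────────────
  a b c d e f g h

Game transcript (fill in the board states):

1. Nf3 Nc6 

  a b c d e f g h
  ─────────────────
8│♜ · ♝ ♛ ♚ ♝ ♞ ♜│8
7│♟ ♟ ♟ ♟ ♟ ♟ ♟ ♟│7
6│· · ♞ · · · · ·│6
5│· · · · · · · ·│5
4│· · · · · · · ·│4
3│· · · · · ♘ · ·│3
2│♙ ♙ ♙ ♙ ♙ ♙ ♙ ♙│2
1│♖ ♘ ♗ ♕ ♔ ♗ · ♖│1
  ─────────────────
  a b c d e f g h

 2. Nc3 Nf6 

  a b c d e f g h
  ─────────────────
8│♜ · ♝ ♛ ♚ ♝ · ♜│8
7│♟ ♟ ♟ ♟ ♟ ♟ ♟ ♟│7
6│· · ♞ · · ♞ · ·│6
5│· · · · · · · ·│5
4│· · · · · · · ·│4
3│· · ♘ · · ♘ · ·│3
2│♙ ♙ ♙ ♙ ♙ ♙ ♙ ♙│2
1│♖ · ♗ ♕ ♔ ♗ · ♖│1
  ─────────────────
  a b c d e f g h

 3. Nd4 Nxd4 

  a b c d e f g h
  ─────────────────
8│♜ · ♝ ♛ ♚ ♝ · ♜│8
7│♟ ♟ ♟ ♟ ♟ ♟ ♟ ♟│7
6│· · · · · ♞ · ·│6
5│· · · · · · · ·│5
4│· · · ♞ · · · ·│4
3│· · ♘ · · · · ·│3
2│♙ ♙ ♙ ♙ ♙ ♙ ♙ ♙│2
1│♖ · ♗ ♕ ♔ ♗ · ♖│1
  ─────────────────
  a b c d e f g h

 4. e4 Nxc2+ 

  a b c d e f g h
  ─────────────────
8│♜ · ♝ ♛ ♚ ♝ · ♜│8
7│♟ ♟ ♟ ♟ ♟ ♟ ♟ ♟│7
6│· · · · · ♞ · ·│6
5│· · · · · · · ·│5
4│· · · · ♙ · · ·│4
3│· · ♘ · · · · ·│3
2│♙ ♙ ♞ ♙ · ♙ ♙ ♙│2
1│♖ · ♗ ♕ ♔ ♗ · ♖│1
  ─────────────────
  a b c d e f g h

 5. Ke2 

  a b c d e f g h
  ─────────────────
8│♜ · ♝ ♛ ♚ ♝ · ♜│8
7│♟ ♟ ♟ ♟ ♟ ♟ ♟ ♟│7
6│· · · · · ♞ · ·│6
5│· · · · · · · ·│5
4│· · · · ♙ · · ·│4
3│· · ♘ · · · · ·│3
2│♙ ♙ ♞ ♙ ♔ ♙ ♙ ♙│2
1│♖ · ♗ ♕ · ♗ · ♖│1
  ─────────────────
  a b c d e f g h


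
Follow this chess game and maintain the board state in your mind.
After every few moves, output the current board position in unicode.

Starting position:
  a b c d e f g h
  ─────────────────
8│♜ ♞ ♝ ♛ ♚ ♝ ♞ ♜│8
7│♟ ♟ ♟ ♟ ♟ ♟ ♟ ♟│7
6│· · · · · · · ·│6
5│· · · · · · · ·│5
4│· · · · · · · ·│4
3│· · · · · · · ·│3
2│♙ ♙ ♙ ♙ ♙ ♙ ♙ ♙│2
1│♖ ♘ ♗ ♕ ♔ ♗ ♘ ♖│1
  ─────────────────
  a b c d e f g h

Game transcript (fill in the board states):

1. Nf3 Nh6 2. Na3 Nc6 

  a b c d e f g h
  ─────────────────
8│♜ · ♝ ♛ ♚ ♝ · ♜│8
7│♟ ♟ ♟ ♟ ♟ ♟ ♟ ♟│7
6│· · ♞ · · · · ♞│6
5│· · · · · · · ·│5
4│· · · · · · · ·│4
3│♘ · · · · ♘ · ·│3
2│♙ ♙ ♙ ♙ ♙ ♙ ♙ ♙│2
1│♖ · ♗ ♕ ♔ ♗ · ♖│1
  ─────────────────
  a b c d e f g h

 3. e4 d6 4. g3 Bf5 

  a b c d e f g h
  ─────────────────
8│♜ · · ♛ ♚ ♝ · ♜│8
7│♟ ♟ ♟ · ♟ ♟ ♟ ♟│7
6│· · ♞ ♟ · · · ♞│6
5│· · · · · ♝ · ·│5
4│· · · · ♙ · · ·│4
3│♘ · · · · ♘ ♙ ·│3
2│♙ ♙ ♙ ♙ · ♙ · ♙│2
1│♖ · ♗ ♕ ♔ ♗ · ♖│1
  ─────────────────
  a b c d e f g h

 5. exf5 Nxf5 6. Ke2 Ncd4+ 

  a b c d e f g h
  ─────────────────
8│♜ · · ♛ ♚ ♝ · ♜│8
7│♟ ♟ ♟ · ♟ ♟ ♟ ♟│7
6│· · · ♟ · · · ·│6
5│· · · · · ♞ · ·│5
4│· · · ♞ · · · ·│4
3│♘ · · · · ♘ ♙ ·│3
2│♙ ♙ ♙ ♙ ♔ ♙ · ♙│2
1│♖ · ♗ ♕ · ♗ · ♖│1
  ─────────────────
  a b c d e f g h

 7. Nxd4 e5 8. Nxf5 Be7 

  a b c d e f g h
  ─────────────────
8│♜ · · ♛ ♚ · · ♜│8
7│♟ ♟ ♟ · ♝ ♟ ♟ ♟│7
6│· · · ♟ · · · ·│6
5│· · · · ♟ ♘ · ·│5
4│· · · · · · · ·│4
3│♘ · · · · · ♙ ·│3
2│♙ ♙ ♙ ♙ ♔ ♙ · ♙│2
1│♖ · ♗ ♕ · ♗ · ♖│1
  ─────────────────
  a b c d e f g h

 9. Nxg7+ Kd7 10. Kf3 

  a b c d e f g h
  ─────────────────
8│♜ · · ♛ · · · ♜│8
7│♟ ♟ ♟ ♚ ♝ ♟ ♘ ♟│7
6│· · · ♟ · · · ·│6
5│· · · · ♟ · · ·│5
4│· · · · · · · ·│4
3│♘ · · · · ♔ ♙ ·│3
2│♙ ♙ ♙ ♙ · ♙ · ♙│2
1│♖ · ♗ ♕ · ♗ · ♖│1
  ─────────────────
  a b c d e f g h


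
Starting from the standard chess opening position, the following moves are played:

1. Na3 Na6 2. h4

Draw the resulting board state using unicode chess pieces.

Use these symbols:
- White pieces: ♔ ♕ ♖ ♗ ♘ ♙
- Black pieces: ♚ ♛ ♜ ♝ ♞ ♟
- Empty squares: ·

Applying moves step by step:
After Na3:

♜ ♞ ♝ ♛ ♚ ♝ ♞ ♜
♟ ♟ ♟ ♟ ♟ ♟ ♟ ♟
· · · · · · · ·
· · · · · · · ·
· · · · · · · ·
♘ · · · · · · ·
♙ ♙ ♙ ♙ ♙ ♙ ♙ ♙
♖ · ♗ ♕ ♔ ♗ ♘ ♖


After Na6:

♜ · ♝ ♛ ♚ ♝ ♞ ♜
♟ ♟ ♟ ♟ ♟ ♟ ♟ ♟
♞ · · · · · · ·
· · · · · · · ·
· · · · · · · ·
♘ · · · · · · ·
♙ ♙ ♙ ♙ ♙ ♙ ♙ ♙
♖ · ♗ ♕ ♔ ♗ ♘ ♖


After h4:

♜ · ♝ ♛ ♚ ♝ ♞ ♜
♟ ♟ ♟ ♟ ♟ ♟ ♟ ♟
♞ · · · · · · ·
· · · · · · · ·
· · · · · · · ♙
♘ · · · · · · ·
♙ ♙ ♙ ♙ ♙ ♙ ♙ ·
♖ · ♗ ♕ ♔ ♗ ♘ ♖



  a b c d e f g h
  ─────────────────
8│♜ · ♝ ♛ ♚ ♝ ♞ ♜│8
7│♟ ♟ ♟ ♟ ♟ ♟ ♟ ♟│7
6│♞ · · · · · · ·│6
5│· · · · · · · ·│5
4│· · · · · · · ♙│4
3│♘ · · · · · · ·│3
2│♙ ♙ ♙ ♙ ♙ ♙ ♙ ·│2
1│♖ · ♗ ♕ ♔ ♗ ♘ ♖│1
  ─────────────────
  a b c d e f g h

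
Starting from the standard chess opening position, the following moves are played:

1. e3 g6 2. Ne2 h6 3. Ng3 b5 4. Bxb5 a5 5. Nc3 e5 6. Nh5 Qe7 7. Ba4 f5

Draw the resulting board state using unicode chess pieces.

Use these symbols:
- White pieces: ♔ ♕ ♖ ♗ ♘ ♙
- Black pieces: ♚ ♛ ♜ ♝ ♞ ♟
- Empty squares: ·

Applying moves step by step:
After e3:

♜ ♞ ♝ ♛ ♚ ♝ ♞ ♜
♟ ♟ ♟ ♟ ♟ ♟ ♟ ♟
· · · · · · · ·
· · · · · · · ·
· · · · · · · ·
· · · · ♙ · · ·
♙ ♙ ♙ ♙ · ♙ ♙ ♙
♖ ♘ ♗ ♕ ♔ ♗ ♘ ♖


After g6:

♜ ♞ ♝ ♛ ♚ ♝ ♞ ♜
♟ ♟ ♟ ♟ ♟ ♟ · ♟
· · · · · · ♟ ·
· · · · · · · ·
· · · · · · · ·
· · · · ♙ · · ·
♙ ♙ ♙ ♙ · ♙ ♙ ♙
♖ ♘ ♗ ♕ ♔ ♗ ♘ ♖


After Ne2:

♜ ♞ ♝ ♛ ♚ ♝ ♞ ♜
♟ ♟ ♟ ♟ ♟ ♟ · ♟
· · · · · · ♟ ·
· · · · · · · ·
· · · · · · · ·
· · · · ♙ · · ·
♙ ♙ ♙ ♙ ♘ ♙ ♙ ♙
♖ ♘ ♗ ♕ ♔ ♗ · ♖


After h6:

♜ ♞ ♝ ♛ ♚ ♝ ♞ ♜
♟ ♟ ♟ ♟ ♟ ♟ · ·
· · · · · · ♟ ♟
· · · · · · · ·
· · · · · · · ·
· · · · ♙ · · ·
♙ ♙ ♙ ♙ ♘ ♙ ♙ ♙
♖ ♘ ♗ ♕ ♔ ♗ · ♖


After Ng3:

♜ ♞ ♝ ♛ ♚ ♝ ♞ ♜
♟ ♟ ♟ ♟ ♟ ♟ · ·
· · · · · · ♟ ♟
· · · · · · · ·
· · · · · · · ·
· · · · ♙ · ♘ ·
♙ ♙ ♙ ♙ · ♙ ♙ ♙
♖ ♘ ♗ ♕ ♔ ♗ · ♖


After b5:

♜ ♞ ♝ ♛ ♚ ♝ ♞ ♜
♟ · ♟ ♟ ♟ ♟ · ·
· · · · · · ♟ ♟
· ♟ · · · · · ·
· · · · · · · ·
· · · · ♙ · ♘ ·
♙ ♙ ♙ ♙ · ♙ ♙ ♙
♖ ♘ ♗ ♕ ♔ ♗ · ♖


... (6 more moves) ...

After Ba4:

♜ ♞ ♝ · ♚ ♝ ♞ ♜
· · ♟ ♟ ♛ ♟ · ·
· · · · · · ♟ ♟
♟ · · · ♟ · · ♘
♗ · · · · · · ·
· · ♘ · ♙ · · ·
♙ ♙ ♙ ♙ · ♙ ♙ ♙
♖ · ♗ ♕ ♔ · · ♖


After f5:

♜ ♞ ♝ · ♚ ♝ ♞ ♜
· · ♟ ♟ ♛ · · ·
· · · · · · ♟ ♟
♟ · · · ♟ ♟ · ♘
♗ · · · · · · ·
· · ♘ · ♙ · · ·
♙ ♙ ♙ ♙ · ♙ ♙ ♙
♖ · ♗ ♕ ♔ · · ♖



  a b c d e f g h
  ─────────────────
8│♜ ♞ ♝ · ♚ ♝ ♞ ♜│8
7│· · ♟ ♟ ♛ · · ·│7
6│· · · · · · ♟ ♟│6
5│♟ · · · ♟ ♟ · ♘│5
4│♗ · · · · · · ·│4
3│· · ♘ · ♙ · · ·│3
2│♙ ♙ ♙ ♙ · ♙ ♙ ♙│2
1│♖ · ♗ ♕ ♔ · · ♖│1
  ─────────────────
  a b c d e f g h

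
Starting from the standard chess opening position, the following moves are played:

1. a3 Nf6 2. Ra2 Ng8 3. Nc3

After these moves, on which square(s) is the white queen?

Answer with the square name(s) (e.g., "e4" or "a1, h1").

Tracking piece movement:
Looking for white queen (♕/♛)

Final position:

  a b c d e f g h
  ─────────────────
8│♜ ♞ ♝ ♛ ♚ ♝ ♞ ♜│8
7│♟ ♟ ♟ ♟ ♟ ♟ ♟ ♟│7
6│· · · · · · · ·│6
5│· · · · · · · ·│5
4│· · · · · · · ·│4
3│♙ · ♘ · · · · ·│3
2│♖ ♙ ♙ ♙ ♙ ♙ ♙ ♙│2
1│· · ♗ ♕ ♔ ♗ ♘ ♖│1
  ─────────────────
  a b c d e f g h


d1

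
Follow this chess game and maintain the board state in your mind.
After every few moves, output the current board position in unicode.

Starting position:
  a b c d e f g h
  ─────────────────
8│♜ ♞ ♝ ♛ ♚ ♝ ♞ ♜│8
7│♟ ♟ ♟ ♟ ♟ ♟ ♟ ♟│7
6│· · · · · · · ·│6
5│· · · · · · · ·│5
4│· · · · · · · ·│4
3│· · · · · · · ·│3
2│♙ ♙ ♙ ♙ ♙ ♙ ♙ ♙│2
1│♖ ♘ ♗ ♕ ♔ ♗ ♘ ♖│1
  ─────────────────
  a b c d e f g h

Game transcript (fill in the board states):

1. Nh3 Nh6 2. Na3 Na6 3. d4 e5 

  a b c d e f g h
  ─────────────────
8│♜ · ♝ ♛ ♚ ♝ · ♜│8
7│♟ ♟ ♟ ♟ · ♟ ♟ ♟│7
6│♞ · · · · · · ♞│6
5│· · · · ♟ · · ·│5
4│· · · ♙ · · · ·│4
3│♘ · · · · · · ♘│3
2│♙ ♙ ♙ · ♙ ♙ ♙ ♙│2
1│♖ · ♗ ♕ ♔ ♗ · ♖│1
  ─────────────────
  a b c d e f g h

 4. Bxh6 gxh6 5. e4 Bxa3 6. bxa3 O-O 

  a b c d e f g h
  ─────────────────
8│♜ · ♝ ♛ · ♜ ♚ ·│8
7│♟ ♟ ♟ ♟ · ♟ · ♟│7
6│♞ · · · · · · ♟│6
5│· · · · ♟ · · ·│5
4│· · · ♙ ♙ · · ·│4
3│♙ · · · · · · ♘│3
2│♙ · ♙ · · ♙ ♙ ♙│2
1│♖ · · ♕ ♔ ♗ · ♖│1
  ─────────────────
  a b c d e f g h

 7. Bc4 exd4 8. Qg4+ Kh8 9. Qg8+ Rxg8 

  a b c d e f g h
  ─────────────────
8│♜ · ♝ ♛ · · ♜ ♚│8
7│♟ ♟ ♟ ♟ · ♟ · ♟│7
6│♞ · · · · · · ♟│6
5│· · · · · · · ·│5
4│· · ♗ ♟ ♙ · · ·│4
3│♙ · · · · · · ♘│3
2│♙ · ♙ · · ♙ ♙ ♙│2
1│♖ · · · ♔ · · ♖│1
  ─────────────────
  a b c d e f g h

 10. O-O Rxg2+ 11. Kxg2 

  a b c d e f g h
  ─────────────────
8│♜ · ♝ ♛ · · · ♚│8
7│♟ ♟ ♟ ♟ · ♟ · ♟│7
6│♞ · · · · · · ♟│6
5│· · · · · · · ·│5
4│· · ♗ ♟ ♙ · · ·│4
3│♙ · · · · · · ♘│3
2│♙ · ♙ · · ♙ ♔ ♙│2
1│♖ · · · · ♖ · ·│1
  ─────────────────
  a b c d e f g h


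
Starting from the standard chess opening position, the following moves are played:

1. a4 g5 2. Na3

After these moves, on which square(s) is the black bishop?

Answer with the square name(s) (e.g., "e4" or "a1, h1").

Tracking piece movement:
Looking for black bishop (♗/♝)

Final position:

  a b c d e f g h
  ─────────────────
8│♜ ♞ ♝ ♛ ♚ ♝ ♞ ♜│8
7│♟ ♟ ♟ ♟ ♟ ♟ · ♟│7
6│· · · · · · · ·│6
5│· · · · · · ♟ ·│5
4│♙ · · · · · · ·│4
3│♘ · · · · · · ·│3
2│· ♙ ♙ ♙ ♙ ♙ ♙ ♙│2
1│♖ · ♗ ♕ ♔ ♗ ♘ ♖│1
  ─────────────────
  a b c d e f g h


c8, f8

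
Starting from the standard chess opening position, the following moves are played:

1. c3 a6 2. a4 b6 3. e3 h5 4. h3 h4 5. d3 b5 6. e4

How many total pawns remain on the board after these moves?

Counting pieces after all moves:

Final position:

  a b c d e f g h
  ─────────────────
8│♜ ♞ ♝ ♛ ♚ ♝ ♞ ♜│8
7│· · ♟ ♟ ♟ ♟ ♟ ·│7
6│♟ · · · · · · ·│6
5│· ♟ · · · · · ·│5
4│♙ · · · ♙ · · ♟│4
3│· · ♙ ♙ · · · ♙│3
2│· ♙ · · · ♙ ♙ ·│2
1│♖ ♘ ♗ ♕ ♔ ♗ ♘ ♖│1
  ─────────────────
  a b c d e f g h


16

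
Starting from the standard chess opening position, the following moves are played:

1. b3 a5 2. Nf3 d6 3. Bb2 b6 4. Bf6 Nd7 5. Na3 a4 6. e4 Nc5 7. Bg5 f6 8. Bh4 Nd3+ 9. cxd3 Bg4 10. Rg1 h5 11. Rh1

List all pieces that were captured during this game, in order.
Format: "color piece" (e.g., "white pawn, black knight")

Tracking captures:
  cxd3: captured black knight

black knight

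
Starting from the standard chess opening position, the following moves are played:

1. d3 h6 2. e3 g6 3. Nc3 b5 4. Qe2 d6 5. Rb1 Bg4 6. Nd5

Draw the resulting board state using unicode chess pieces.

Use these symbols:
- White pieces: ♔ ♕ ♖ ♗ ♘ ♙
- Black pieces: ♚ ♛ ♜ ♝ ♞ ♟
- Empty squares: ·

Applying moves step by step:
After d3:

♜ ♞ ♝ ♛ ♚ ♝ ♞ ♜
♟ ♟ ♟ ♟ ♟ ♟ ♟ ♟
· · · · · · · ·
· · · · · · · ·
· · · · · · · ·
· · · ♙ · · · ·
♙ ♙ ♙ · ♙ ♙ ♙ ♙
♖ ♘ ♗ ♕ ♔ ♗ ♘ ♖


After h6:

♜ ♞ ♝ ♛ ♚ ♝ ♞ ♜
♟ ♟ ♟ ♟ ♟ ♟ ♟ ·
· · · · · · · ♟
· · · · · · · ·
· · · · · · · ·
· · · ♙ · · · ·
♙ ♙ ♙ · ♙ ♙ ♙ ♙
♖ ♘ ♗ ♕ ♔ ♗ ♘ ♖


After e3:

♜ ♞ ♝ ♛ ♚ ♝ ♞ ♜
♟ ♟ ♟ ♟ ♟ ♟ ♟ ·
· · · · · · · ♟
· · · · · · · ·
· · · · · · · ·
· · · ♙ ♙ · · ·
♙ ♙ ♙ · · ♙ ♙ ♙
♖ ♘ ♗ ♕ ♔ ♗ ♘ ♖


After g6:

♜ ♞ ♝ ♛ ♚ ♝ ♞ ♜
♟ ♟ ♟ ♟ ♟ ♟ · ·
· · · · · · ♟ ♟
· · · · · · · ·
· · · · · · · ·
· · · ♙ ♙ · · ·
♙ ♙ ♙ · · ♙ ♙ ♙
♖ ♘ ♗ ♕ ♔ ♗ ♘ ♖


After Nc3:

♜ ♞ ♝ ♛ ♚ ♝ ♞ ♜
♟ ♟ ♟ ♟ ♟ ♟ · ·
· · · · · · ♟ ♟
· · · · · · · ·
· · · · · · · ·
· · ♘ ♙ ♙ · · ·
♙ ♙ ♙ · · ♙ ♙ ♙
♖ · ♗ ♕ ♔ ♗ ♘ ♖


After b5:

♜ ♞ ♝ ♛ ♚ ♝ ♞ ♜
♟ · ♟ ♟ ♟ ♟ · ·
· · · · · · ♟ ♟
· ♟ · · · · · ·
· · · · · · · ·
· · ♘ ♙ ♙ · · ·
♙ ♙ ♙ · · ♙ ♙ ♙
♖ · ♗ ♕ ♔ ♗ ♘ ♖


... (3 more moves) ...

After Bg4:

♜ ♞ · ♛ ♚ ♝ ♞ ♜
♟ · ♟ · ♟ ♟ · ·
· · · ♟ · · ♟ ♟
· ♟ · · · · · ·
· · · · · · ♝ ·
· · ♘ ♙ ♙ · · ·
♙ ♙ ♙ · ♕ ♙ ♙ ♙
· ♖ ♗ · ♔ ♗ ♘ ♖


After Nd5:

♜ ♞ · ♛ ♚ ♝ ♞ ♜
♟ · ♟ · ♟ ♟ · ·
· · · ♟ · · ♟ ♟
· ♟ · ♘ · · · ·
· · · · · · ♝ ·
· · · ♙ ♙ · · ·
♙ ♙ ♙ · ♕ ♙ ♙ ♙
· ♖ ♗ · ♔ ♗ ♘ ♖



  a b c d e f g h
  ─────────────────
8│♜ ♞ · ♛ ♚ ♝ ♞ ♜│8
7│♟ · ♟ · ♟ ♟ · ·│7
6│· · · ♟ · · ♟ ♟│6
5│· ♟ · ♘ · · · ·│5
4│· · · · · · ♝ ·│4
3│· · · ♙ ♙ · · ·│3
2│♙ ♙ ♙ · ♕ ♙ ♙ ♙│2
1│· ♖ ♗ · ♔ ♗ ♘ ♖│1
  ─────────────────
  a b c d e f g h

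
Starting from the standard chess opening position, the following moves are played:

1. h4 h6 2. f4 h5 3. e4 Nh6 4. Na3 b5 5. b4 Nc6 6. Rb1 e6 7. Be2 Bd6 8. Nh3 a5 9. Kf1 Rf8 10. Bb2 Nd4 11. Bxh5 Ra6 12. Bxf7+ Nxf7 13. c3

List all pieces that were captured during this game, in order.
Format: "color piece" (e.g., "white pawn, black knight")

Tracking captures:
  Bxh5: captured black pawn
  Bxf7+: captured black pawn
  Nxf7: captured white bishop

black pawn, black pawn, white bishop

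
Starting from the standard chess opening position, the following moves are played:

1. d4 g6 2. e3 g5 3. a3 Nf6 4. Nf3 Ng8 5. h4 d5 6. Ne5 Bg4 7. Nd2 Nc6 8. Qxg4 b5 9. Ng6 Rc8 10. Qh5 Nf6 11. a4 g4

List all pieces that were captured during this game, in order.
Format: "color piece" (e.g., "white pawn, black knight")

Tracking captures:
  Qxg4: captured black bishop

black bishop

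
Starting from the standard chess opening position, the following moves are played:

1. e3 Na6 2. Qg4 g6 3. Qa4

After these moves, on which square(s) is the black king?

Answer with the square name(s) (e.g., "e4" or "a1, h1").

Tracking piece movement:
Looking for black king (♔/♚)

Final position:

  a b c d e f g h
  ─────────────────
8│♜ · ♝ ♛ ♚ ♝ ♞ ♜│8
7│♟ ♟ ♟ ♟ ♟ ♟ · ♟│7
6│♞ · · · · · ♟ ·│6
5│· · · · · · · ·│5
4│♕ · · · · · · ·│4
3│· · · · ♙ · · ·│3
2│♙ ♙ ♙ ♙ · ♙ ♙ ♙│2
1│♖ ♘ ♗ · ♔ ♗ ♘ ♖│1
  ─────────────────
  a b c d e f g h


e8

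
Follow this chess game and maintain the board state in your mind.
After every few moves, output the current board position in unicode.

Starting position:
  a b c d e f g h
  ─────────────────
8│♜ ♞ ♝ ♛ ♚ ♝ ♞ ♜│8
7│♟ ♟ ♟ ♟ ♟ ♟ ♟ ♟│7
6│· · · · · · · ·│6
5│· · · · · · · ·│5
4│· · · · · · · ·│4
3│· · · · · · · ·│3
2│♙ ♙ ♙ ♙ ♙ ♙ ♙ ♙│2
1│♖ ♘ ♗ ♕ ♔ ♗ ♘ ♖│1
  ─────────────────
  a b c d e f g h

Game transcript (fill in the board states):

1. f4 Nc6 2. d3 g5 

  a b c d e f g h
  ─────────────────
8│♜ · ♝ ♛ ♚ ♝ ♞ ♜│8
7│♟ ♟ ♟ ♟ ♟ ♟ · ♟│7
6│· · ♞ · · · · ·│6
5│· · · · · · ♟ ·│5
4│· · · · · ♙ · ·│4
3│· · · ♙ · · · ·│3
2│♙ ♙ ♙ · ♙ · ♙ ♙│2
1│♖ ♘ ♗ ♕ ♔ ♗ ♘ ♖│1
  ─────────────────
  a b c d e f g h

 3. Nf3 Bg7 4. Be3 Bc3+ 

  a b c d e f g h
  ─────────────────
8│♜ · ♝ ♛ ♚ · ♞ ♜│8
7│♟ ♟ ♟ ♟ ♟ ♟ · ♟│7
6│· · ♞ · · · · ·│6
5│· · · · · · ♟ ·│5
4│· · · · · ♙ · ·│4
3│· · ♝ ♙ ♗ ♘ · ·│3
2│♙ ♙ ♙ · ♙ · ♙ ♙│2
1│♖ ♘ · ♕ ♔ ♗ · ♖│1
  ─────────────────
  a b c d e f g h

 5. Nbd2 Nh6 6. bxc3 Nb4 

  a b c d e f g h
  ─────────────────
8│♜ · ♝ ♛ ♚ · · ♜│8
7│♟ ♟ ♟ ♟ ♟ ♟ · ♟│7
6│· · · · · · · ♞│6
5│· · · · · · ♟ ·│5
4│· ♞ · · · ♙ · ·│4
3│· · ♙ ♙ ♗ ♘ · ·│3
2│♙ · ♙ ♘ ♙ · ♙ ♙│2
1│♖ · · ♕ ♔ ♗ · ♖│1
  ─────────────────
  a b c d e f g h

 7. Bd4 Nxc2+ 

  a b c d e f g h
  ─────────────────
8│♜ · ♝ ♛ ♚ · · ♜│8
7│♟ ♟ ♟ ♟ ♟ ♟ · ♟│7
6│· · · · · · · ♞│6
5│· · · · · · ♟ ·│5
4│· · · ♗ · ♙ · ·│4
3│· · ♙ ♙ · ♘ · ·│3
2│♙ · ♞ ♘ ♙ · ♙ ♙│2
1│♖ · · ♕ ♔ ♗ · ♖│1
  ─────────────────
  a b c d e f g h


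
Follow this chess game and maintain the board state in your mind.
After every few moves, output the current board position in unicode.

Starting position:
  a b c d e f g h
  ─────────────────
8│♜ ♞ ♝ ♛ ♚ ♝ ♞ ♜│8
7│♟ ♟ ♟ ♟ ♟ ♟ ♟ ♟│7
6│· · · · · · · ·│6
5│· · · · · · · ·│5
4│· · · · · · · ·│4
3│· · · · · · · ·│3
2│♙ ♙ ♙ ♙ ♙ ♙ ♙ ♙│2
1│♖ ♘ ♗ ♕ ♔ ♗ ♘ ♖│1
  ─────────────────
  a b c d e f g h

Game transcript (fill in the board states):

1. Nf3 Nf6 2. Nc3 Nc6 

  a b c d e f g h
  ─────────────────
8│♜ · ♝ ♛ ♚ ♝ · ♜│8
7│♟ ♟ ♟ ♟ ♟ ♟ ♟ ♟│7
6│· · ♞ · · ♞ · ·│6
5│· · · · · · · ·│5
4│· · · · · · · ·│4
3│· · ♘ · · ♘ · ·│3
2│♙ ♙ ♙ ♙ ♙ ♙ ♙ ♙│2
1│♖ · ♗ ♕ ♔ ♗ · ♖│1
  ─────────────────
  a b c d e f g h

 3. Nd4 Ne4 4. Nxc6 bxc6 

  a b c d e f g h
  ─────────────────
8│♜ · ♝ ♛ ♚ ♝ · ♜│8
7│♟ · ♟ ♟ ♟ ♟ ♟ ♟│7
6│· · ♟ · · · · ·│6
5│· · · · · · · ·│5
4│· · · · ♞ · · ·│4
3│· · ♘ · · · · ·│3
2│♙ ♙ ♙ ♙ ♙ ♙ ♙ ♙│2
1│♖ · ♗ ♕ ♔ ♗ · ♖│1
  ─────────────────
  a b c d e f g h

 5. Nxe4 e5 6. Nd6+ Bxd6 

  a b c d e f g h
  ─────────────────
8│♜ · ♝ ♛ ♚ · · ♜│8
7│♟ · ♟ ♟ · ♟ ♟ ♟│7
6│· · ♟ ♝ · · · ·│6
5│· · · · ♟ · · ·│5
4│· · · · · · · ·│4
3│· · · · · · · ·│3
2│♙ ♙ ♙ ♙ ♙ ♙ ♙ ♙│2
1│♖ · ♗ ♕ ♔ ♗ · ♖│1
  ─────────────────
  a b c d e f g h

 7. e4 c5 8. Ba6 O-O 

  a b c d e f g h
  ─────────────────
8│♜ · ♝ ♛ · ♜ ♚ ·│8
7│♟ · ♟ ♟ · ♟ ♟ ♟│7
6│♗ · · ♝ · · · ·│6
5│· · ♟ · ♟ · · ·│5
4│· · · · ♙ · · ·│4
3│· · · · · · · ·│3
2│♙ ♙ ♙ ♙ · ♙ ♙ ♙│2
1│♖ · ♗ ♕ ♔ · · ♖│1
  ─────────────────
  a b c d e f g h



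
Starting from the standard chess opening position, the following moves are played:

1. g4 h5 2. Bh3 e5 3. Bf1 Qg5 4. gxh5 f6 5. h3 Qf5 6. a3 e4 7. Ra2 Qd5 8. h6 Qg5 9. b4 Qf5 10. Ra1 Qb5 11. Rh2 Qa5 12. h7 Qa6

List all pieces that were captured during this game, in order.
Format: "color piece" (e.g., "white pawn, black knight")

Tracking captures:
  gxh5: captured black pawn

black pawn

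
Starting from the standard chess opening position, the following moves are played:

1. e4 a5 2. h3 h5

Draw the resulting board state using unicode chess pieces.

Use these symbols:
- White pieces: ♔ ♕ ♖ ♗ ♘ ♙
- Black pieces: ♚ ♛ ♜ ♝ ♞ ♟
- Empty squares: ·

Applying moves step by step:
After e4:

♜ ♞ ♝ ♛ ♚ ♝ ♞ ♜
♟ ♟ ♟ ♟ ♟ ♟ ♟ ♟
· · · · · · · ·
· · · · · · · ·
· · · · ♙ · · ·
· · · · · · · ·
♙ ♙ ♙ ♙ · ♙ ♙ ♙
♖ ♘ ♗ ♕ ♔ ♗ ♘ ♖


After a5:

♜ ♞ ♝ ♛ ♚ ♝ ♞ ♜
· ♟ ♟ ♟ ♟ ♟ ♟ ♟
· · · · · · · ·
♟ · · · · · · ·
· · · · ♙ · · ·
· · · · · · · ·
♙ ♙ ♙ ♙ · ♙ ♙ ♙
♖ ♘ ♗ ♕ ♔ ♗ ♘ ♖


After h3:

♜ ♞ ♝ ♛ ♚ ♝ ♞ ♜
· ♟ ♟ ♟ ♟ ♟ ♟ ♟
· · · · · · · ·
♟ · · · · · · ·
· · · · ♙ · · ·
· · · · · · · ♙
♙ ♙ ♙ ♙ · ♙ ♙ ·
♖ ♘ ♗ ♕ ♔ ♗ ♘ ♖


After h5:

♜ ♞ ♝ ♛ ♚ ♝ ♞ ♜
· ♟ ♟ ♟ ♟ ♟ ♟ ·
· · · · · · · ·
♟ · · · · · · ♟
· · · · ♙ · · ·
· · · · · · · ♙
♙ ♙ ♙ ♙ · ♙ ♙ ·
♖ ♘ ♗ ♕ ♔ ♗ ♘ ♖



  a b c d e f g h
  ─────────────────
8│♜ ♞ ♝ ♛ ♚ ♝ ♞ ♜│8
7│· ♟ ♟ ♟ ♟ ♟ ♟ ·│7
6│· · · · · · · ·│6
5│♟ · · · · · · ♟│5
4│· · · · ♙ · · ·│4
3│· · · · · · · ♙│3
2│♙ ♙ ♙ ♙ · ♙ ♙ ·│2
1│♖ ♘ ♗ ♕ ♔ ♗ ♘ ♖│1
  ─────────────────
  a b c d e f g h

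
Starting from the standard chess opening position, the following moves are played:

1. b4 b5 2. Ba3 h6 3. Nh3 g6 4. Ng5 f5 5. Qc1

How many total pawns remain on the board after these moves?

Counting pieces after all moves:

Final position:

  a b c d e f g h
  ─────────────────
8│♜ ♞ ♝ ♛ ♚ ♝ ♞ ♜│8
7│♟ · ♟ ♟ ♟ · · ·│7
6│· · · · · · ♟ ♟│6
5│· ♟ · · · ♟ ♘ ·│5
4│· ♙ · · · · · ·│4
3│♗ · · · · · · ·│3
2│♙ · ♙ ♙ ♙ ♙ ♙ ♙│2
1│♖ ♘ ♕ · ♔ ♗ · ♖│1
  ─────────────────
  a b c d e f g h


16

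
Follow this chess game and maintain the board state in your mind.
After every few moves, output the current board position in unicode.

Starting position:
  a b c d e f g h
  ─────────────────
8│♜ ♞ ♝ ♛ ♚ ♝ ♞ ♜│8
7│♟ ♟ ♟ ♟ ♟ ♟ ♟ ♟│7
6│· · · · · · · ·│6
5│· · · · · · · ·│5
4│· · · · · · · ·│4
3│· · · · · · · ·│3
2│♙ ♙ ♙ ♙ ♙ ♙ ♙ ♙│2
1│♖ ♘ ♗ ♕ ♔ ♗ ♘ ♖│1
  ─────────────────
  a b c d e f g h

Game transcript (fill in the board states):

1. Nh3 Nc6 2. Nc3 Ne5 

  a b c d e f g h
  ─────────────────
8│♜ · ♝ ♛ ♚ ♝ ♞ ♜│8
7│♟ ♟ ♟ ♟ ♟ ♟ ♟ ♟│7
6│· · · · · · · ·│6
5│· · · · ♞ · · ·│5
4│· · · · · · · ·│4
3│· · ♘ · · · · ♘│3
2│♙ ♙ ♙ ♙ ♙ ♙ ♙ ♙│2
1│♖ · ♗ ♕ ♔ ♗ · ♖│1
  ─────────────────
  a b c d e f g h

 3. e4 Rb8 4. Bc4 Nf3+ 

  a b c d e f g h
  ─────────────────
8│· ♜ ♝ ♛ ♚ ♝ ♞ ♜│8
7│♟ ♟ ♟ ♟ ♟ ♟ ♟ ♟│7
6│· · · · · · · ·│6
5│· · · · · · · ·│5
4│· · ♗ · ♙ · · ·│4
3│· · ♘ · · ♞ · ♘│3
2│♙ ♙ ♙ ♙ · ♙ ♙ ♙│2
1│♖ · ♗ ♕ ♔ · · ♖│1
  ─────────────────
  a b c d e f g h

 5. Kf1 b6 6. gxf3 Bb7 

  a b c d e f g h
  ─────────────────
8│· ♜ · ♛ ♚ ♝ ♞ ♜│8
7│♟ ♝ ♟ ♟ ♟ ♟ ♟ ♟│7
6│· ♟ · · · · · ·│6
5│· · · · · · · ·│5
4│· · ♗ · ♙ · · ·│4
3│· · ♘ · · ♙ · ♘│3
2│♙ ♙ ♙ ♙ · ♙ · ♙│2
1│♖ · ♗ ♕ · ♔ · ♖│1
  ─────────────────
  a b c d e f g h

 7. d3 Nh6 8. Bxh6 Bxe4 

  a b c d e f g h
  ─────────────────
8│· ♜ · ♛ ♚ ♝ · ♜│8
7│♟ · ♟ ♟ ♟ ♟ ♟ ♟│7
6│· ♟ · · · · · ♗│6
5│· · · · · · · ·│5
4│· · ♗ · ♝ · · ·│4
3│· · ♘ ♙ · ♙ · ♘│3
2│♙ ♙ ♙ · · ♙ · ♙│2
1│♖ · · ♕ · ♔ · ♖│1
  ─────────────────
  a b c d e f g h

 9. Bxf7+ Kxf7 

  a b c d e f g h
  ─────────────────
8│· ♜ · ♛ · ♝ · ♜│8
7│♟ · ♟ ♟ ♟ ♚ ♟ ♟│7
6│· ♟ · · · · · ♗│6
5│· · · · · · · ·│5
4│· · · · ♝ · · ·│4
3│· · ♘ ♙ · ♙ · ♘│3
2│♙ ♙ ♙ · · ♙ · ♙│2
1│♖ · · ♕ · ♔ · ♖│1
  ─────────────────
  a b c d e f g h
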